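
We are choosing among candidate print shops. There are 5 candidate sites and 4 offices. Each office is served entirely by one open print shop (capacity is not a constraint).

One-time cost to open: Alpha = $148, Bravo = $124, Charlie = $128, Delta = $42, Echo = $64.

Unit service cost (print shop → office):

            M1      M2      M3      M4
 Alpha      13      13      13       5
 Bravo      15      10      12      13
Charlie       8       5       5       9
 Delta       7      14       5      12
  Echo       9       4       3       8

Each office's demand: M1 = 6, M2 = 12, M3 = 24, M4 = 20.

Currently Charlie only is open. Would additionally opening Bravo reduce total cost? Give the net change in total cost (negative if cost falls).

No — net change +124 (cost rises by 124).

Current service cost with {Charlie}: 408.
Adding Bravo: each office re-picks its cheapest; new service cost 408, saving 0.
Extra fixed cost: 124. Net change = 124 − 0 = 124.
(Totals: 536 → 660.)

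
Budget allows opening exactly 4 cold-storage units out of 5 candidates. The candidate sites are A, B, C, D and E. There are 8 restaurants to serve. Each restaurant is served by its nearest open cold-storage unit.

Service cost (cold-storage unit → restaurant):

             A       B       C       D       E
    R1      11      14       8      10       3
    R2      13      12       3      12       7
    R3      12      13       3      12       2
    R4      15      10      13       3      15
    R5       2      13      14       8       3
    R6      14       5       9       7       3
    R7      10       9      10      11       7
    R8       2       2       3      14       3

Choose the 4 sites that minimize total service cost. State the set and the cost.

With exactly 4 open, each restaurant uses its cheapest among the chosen.
{A, C, D, E}: R1→E 3, R2→C 3, R3→E 2, R4→D 3, R5→A 2, R6→E 3, R7→E 7, R8→A 2. Service cost 25.
{B, C, D, E}: service cost 26
{A, B, D, E}: service cost 29
Among all 5 size-4 choices, {A, C, D, E} is lowest.

Choose A, C, D and E; total service cost 25.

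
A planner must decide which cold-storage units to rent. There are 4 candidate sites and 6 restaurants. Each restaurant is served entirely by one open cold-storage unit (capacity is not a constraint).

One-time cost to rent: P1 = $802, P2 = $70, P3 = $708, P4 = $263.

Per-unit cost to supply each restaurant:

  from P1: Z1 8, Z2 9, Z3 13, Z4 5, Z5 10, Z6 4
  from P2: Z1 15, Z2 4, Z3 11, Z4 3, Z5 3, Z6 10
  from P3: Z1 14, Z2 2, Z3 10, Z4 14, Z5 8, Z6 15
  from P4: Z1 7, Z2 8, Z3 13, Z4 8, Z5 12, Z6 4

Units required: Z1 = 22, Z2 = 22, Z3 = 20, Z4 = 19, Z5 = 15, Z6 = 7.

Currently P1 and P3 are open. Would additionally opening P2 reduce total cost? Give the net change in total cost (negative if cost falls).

Current service cost with {P1, P3}: 663.
Adding P2: each restaurant re-picks its cheapest; new service cost 550, saving 113.
Extra fixed cost: 70. Net change = 70 − 113 = -43.
(Totals: 2173 → 2130.)

Yes — net change −43 (cost falls by 43).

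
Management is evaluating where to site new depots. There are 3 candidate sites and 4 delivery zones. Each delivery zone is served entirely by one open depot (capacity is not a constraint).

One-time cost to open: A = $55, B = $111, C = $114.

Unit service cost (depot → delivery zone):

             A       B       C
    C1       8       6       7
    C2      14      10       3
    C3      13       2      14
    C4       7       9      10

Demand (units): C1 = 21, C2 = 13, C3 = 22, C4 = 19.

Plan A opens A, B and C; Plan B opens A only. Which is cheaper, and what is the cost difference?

Plan A: {A, B, C}: C1→B 6·21=126, C2→C 3·13=39, C3→B 2·22=44, C4→A 7·19=133. Service 342; fixed 280; total 622.
Plan B: {A}: C1→A 8·21=168, C2→A 14·13=182, C3→A 13·22=286, C4→A 7·19=133. Service 769; fixed 55; total 824.
Difference: |622 − 824| = 202.

Plan A is cheaper by 202.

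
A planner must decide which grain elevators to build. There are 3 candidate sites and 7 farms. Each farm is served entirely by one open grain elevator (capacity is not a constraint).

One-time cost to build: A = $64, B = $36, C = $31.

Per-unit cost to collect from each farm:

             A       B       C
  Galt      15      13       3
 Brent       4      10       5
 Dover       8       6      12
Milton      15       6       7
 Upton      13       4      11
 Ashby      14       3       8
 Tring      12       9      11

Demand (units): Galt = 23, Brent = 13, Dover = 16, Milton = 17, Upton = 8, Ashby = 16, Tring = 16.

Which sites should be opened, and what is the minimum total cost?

For any fixed open set, each farm goes to its cheapest open site; total = fixed + service.
{B, C}: Galt→C 3·23=69, Brent→C 5·13=65, Dover→B 6·16=96, Milton→B 6·17=102, Upton→B 4·8=32, Ashby→B 3·16=48, Tring→B 9·16=144. Service 556; fixed 67; total 623.
{A, B, C}: Galt→C 3·23=69, Brent→A 4·13=52, Dover→B 6·16=96, Milton→B 6·17=102, Upton→B 4·8=32, Ashby→B 3·16=48, Tring→B 9·16=144. Service 543; fixed 131; total 674.
{A, C}: Galt→C 3·23=69, Brent→A 4·13=52, Dover→A 8·16=128, Milton→C 7·17=119, Upton→C 11·8=88, Ashby→C 8·16=128, Tring→C 11·16=176. Service 760; fixed 95; total 855.
{C}: service 837 + fixed 31 = 868
No other subset beats 623.

Open B and C; minimum total cost 623.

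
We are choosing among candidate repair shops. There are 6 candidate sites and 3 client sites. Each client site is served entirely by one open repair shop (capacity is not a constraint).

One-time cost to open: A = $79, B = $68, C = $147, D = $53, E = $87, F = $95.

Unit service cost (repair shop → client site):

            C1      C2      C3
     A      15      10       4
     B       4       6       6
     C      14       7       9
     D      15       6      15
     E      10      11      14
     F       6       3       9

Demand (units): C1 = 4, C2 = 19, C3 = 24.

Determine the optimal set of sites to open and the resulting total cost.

Open B only; minimum total cost 342.

For any fixed open set, each client site goes to its cheapest open site; total = fixed + service.
{B}: C1→B 4·4=16, C2→B 6·19=114, C3→B 6·24=144. Service 274; fixed 68; total 342.
{A, F}: C1→F 6·4=24, C2→F 3·19=57, C3→A 4·24=96. Service 177; fixed 174; total 351.
{A, B}: service 226 + fixed 147 = 373
{A, B, C, D, E, F}: C1→B 4·4=16, C2→F 3·19=57, C3→A 4·24=96. Service 169; fixed 529; total 698.
No other subset beats 342.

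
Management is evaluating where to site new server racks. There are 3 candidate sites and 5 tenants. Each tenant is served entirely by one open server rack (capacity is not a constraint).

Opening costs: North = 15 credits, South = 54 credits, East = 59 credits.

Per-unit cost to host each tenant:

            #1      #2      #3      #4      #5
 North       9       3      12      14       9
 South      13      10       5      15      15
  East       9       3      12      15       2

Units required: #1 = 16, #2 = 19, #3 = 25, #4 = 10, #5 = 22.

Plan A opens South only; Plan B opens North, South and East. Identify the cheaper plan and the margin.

Plan B is cheaper by 419.

Plan A: {South}: #1→South 13·16=208, #2→South 10·19=190, #3→South 5·25=125, #4→South 15·10=150, #5→South 15·22=330. Service 1003; fixed 54; total 1057.
Plan B: {North, South, East}: #1→North 9·16=144, #2→North 3·19=57, #3→South 5·25=125, #4→North 14·10=140, #5→East 2·22=44. Service 510; fixed 128; total 638.
Difference: |1057 − 638| = 419.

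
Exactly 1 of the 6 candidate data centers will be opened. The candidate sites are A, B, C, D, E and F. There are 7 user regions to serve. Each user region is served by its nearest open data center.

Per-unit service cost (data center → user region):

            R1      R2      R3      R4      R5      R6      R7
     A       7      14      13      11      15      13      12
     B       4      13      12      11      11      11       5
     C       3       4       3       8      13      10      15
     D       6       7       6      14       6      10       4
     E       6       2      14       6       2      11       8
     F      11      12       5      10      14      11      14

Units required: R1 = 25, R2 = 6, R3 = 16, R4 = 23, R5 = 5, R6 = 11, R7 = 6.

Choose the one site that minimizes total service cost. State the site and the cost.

With exactly 1 open, each user region uses its cheapest among the chosen.
{C}: R1→C 3·25=75, R2→C 4·6=24, R3→C 3·16=48, R4→C 8·23=184, R5→C 13·5=65, R6→C 10·11=110, R7→C 15·6=90. Service cost 596.
{E}: service cost 703
{D}: service cost 774
Among all 6 size-1 choices, {C} is lowest.

Choose C only; total service cost 596.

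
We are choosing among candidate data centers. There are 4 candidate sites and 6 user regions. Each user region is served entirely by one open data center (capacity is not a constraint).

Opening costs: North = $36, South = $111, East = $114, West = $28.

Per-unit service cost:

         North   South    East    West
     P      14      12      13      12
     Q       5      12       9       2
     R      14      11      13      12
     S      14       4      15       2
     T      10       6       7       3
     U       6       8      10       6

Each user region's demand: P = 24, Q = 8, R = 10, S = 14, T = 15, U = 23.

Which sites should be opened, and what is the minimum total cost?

For any fixed open set, each user region goes to its cheapest open site; total = fixed + service.
{West}: P→West 12·24=288, Q→West 2·8=16, R→West 12·10=120, S→West 2·14=28, T→West 3·15=45, U→West 6·23=138. Service 635; fixed 28; total 663.
{North, West}: P→West 12·24=288, Q→West 2·8=16, R→West 12·10=120, S→West 2·14=28, T→West 3·15=45, U→North 6·23=138. Service 635; fixed 64; total 699.
{South, West}: service 625 + fixed 139 = 764
{North, South, East, West}: service 625 + fixed 289 = 914
No other subset beats 663.

Open West only; minimum total cost 663.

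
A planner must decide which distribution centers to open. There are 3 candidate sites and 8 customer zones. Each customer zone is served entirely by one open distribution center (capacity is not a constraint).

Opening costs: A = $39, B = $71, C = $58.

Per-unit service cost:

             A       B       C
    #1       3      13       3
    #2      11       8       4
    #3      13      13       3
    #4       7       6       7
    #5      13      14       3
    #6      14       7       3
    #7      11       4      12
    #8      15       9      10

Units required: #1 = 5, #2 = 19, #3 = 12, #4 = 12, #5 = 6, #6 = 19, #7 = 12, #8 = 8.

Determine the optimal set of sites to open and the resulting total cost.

Open B and C; minimum total cost 523.

For any fixed open set, each customer zone goes to its cheapest open site; total = fixed + service.
{B, C}: #1→C 3·5=15, #2→C 4·19=76, #3→C 3·12=36, #4→B 6·12=72, #5→C 3·6=18, #6→C 3·19=57, #7→B 4·12=48, #8→B 9·8=72. Service 394; fixed 129; total 523.
{A, B, C}: #1→A 3·5=15, #2→C 4·19=76, #3→C 3·12=36, #4→B 6·12=72, #5→C 3·6=18, #6→C 3·19=57, #7→B 4·12=48, #8→B 9·8=72. Service 394; fixed 168; total 562.
{C}: service 510 + fixed 58 = 568
{A}: #1→A 3·5=15, #2→A 11·19=209, #3→A 13·12=156, #4→A 7·12=84, #5→A 13·6=78, #6→A 14·19=266, #7→A 11·12=132, #8→A 15·8=120. Service 1060; fixed 39; total 1099.
No other subset beats 523.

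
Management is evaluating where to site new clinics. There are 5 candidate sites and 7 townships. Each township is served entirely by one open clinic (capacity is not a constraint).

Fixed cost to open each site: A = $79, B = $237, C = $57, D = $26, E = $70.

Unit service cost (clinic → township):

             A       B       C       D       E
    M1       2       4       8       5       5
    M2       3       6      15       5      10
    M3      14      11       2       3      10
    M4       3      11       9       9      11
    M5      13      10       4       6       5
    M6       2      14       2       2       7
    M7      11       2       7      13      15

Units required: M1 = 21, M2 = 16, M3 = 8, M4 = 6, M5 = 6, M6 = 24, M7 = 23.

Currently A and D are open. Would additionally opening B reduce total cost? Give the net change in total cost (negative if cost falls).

Current service cost with {A, D}: 469.
Adding B: each township re-picks its cheapest; new service cost 262, saving 207.
Extra fixed cost: 237. Net change = 237 − 207 = 30.
(Totals: 574 → 604.)

No — net change +30 (cost rises by 30).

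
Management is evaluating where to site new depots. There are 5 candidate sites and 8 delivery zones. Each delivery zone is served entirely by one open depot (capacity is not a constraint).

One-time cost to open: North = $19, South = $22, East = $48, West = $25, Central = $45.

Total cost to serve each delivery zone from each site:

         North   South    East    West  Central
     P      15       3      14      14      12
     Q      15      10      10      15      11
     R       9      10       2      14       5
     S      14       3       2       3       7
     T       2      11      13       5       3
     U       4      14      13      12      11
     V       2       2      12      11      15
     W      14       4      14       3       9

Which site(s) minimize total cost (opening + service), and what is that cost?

For any fixed open set, each delivery zone goes to its cheapest open site; total = fixed + service.
{North, South}: P→South 3, Q→South 10, R→North 9, S→South 3, T→North 2, U→North 4, V→North 2, W→South 4. Service 37; fixed 41; total 78.
{South}: P→South 3, Q→South 10, R→South 10, S→South 3, T→South 11, U→South 14, V→South 2, W→South 4. Service 57; fixed 22; total 79.
{North}: P→North 15, Q→North 15, R→North 9, S→North 14, T→North 2, U→North 4, V→North 2, W→North 14. Service 75; fixed 19; total 94.
{North, South, East, West, Central}: service 28 + fixed 159 = 187
No other subset beats 78.

Open North and South; minimum total cost 78.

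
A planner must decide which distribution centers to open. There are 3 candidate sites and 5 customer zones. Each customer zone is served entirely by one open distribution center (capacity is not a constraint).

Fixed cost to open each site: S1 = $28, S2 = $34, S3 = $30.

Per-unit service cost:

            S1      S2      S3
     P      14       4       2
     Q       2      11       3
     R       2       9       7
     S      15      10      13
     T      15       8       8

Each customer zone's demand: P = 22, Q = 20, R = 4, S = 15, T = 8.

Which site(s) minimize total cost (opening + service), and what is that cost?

Open S1, S2 and S3; minimum total cost 398.

For any fixed open set, each customer zone goes to its cheapest open site; total = fixed + service.
{S1, S2, S3}: P→S3 2·22=44, Q→S1 2·20=40, R→S1 2·4=8, S→S2 10·15=150, T→S2 8·8=64. Service 306; fixed 92; total 398.
{S1, S3}: P→S3 2·22=44, Q→S1 2·20=40, R→S1 2·4=8, S→S3 13·15=195, T→S3 8·8=64. Service 351; fixed 58; total 409.
{S2, S3}: service 346 + fixed 64 = 410
{S1}: service 701 + fixed 28 = 729
No other subset beats 398.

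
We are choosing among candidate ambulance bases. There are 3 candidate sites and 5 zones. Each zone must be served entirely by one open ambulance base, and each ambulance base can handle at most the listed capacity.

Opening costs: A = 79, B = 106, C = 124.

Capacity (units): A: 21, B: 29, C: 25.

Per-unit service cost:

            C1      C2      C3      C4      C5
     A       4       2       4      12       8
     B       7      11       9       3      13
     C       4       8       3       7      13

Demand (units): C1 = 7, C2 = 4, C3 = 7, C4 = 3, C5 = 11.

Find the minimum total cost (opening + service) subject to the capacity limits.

Open {A, C}: C1→C 4·7=28, C2→A 2·4=8, C3→C 3·7=21, C4→C 7·3=21, C5→A 8·11=88.
Loads: A carries 15/21, C carries 17/25. Service 166; fixed 203; total 369.
Next best feasible plan costs 384.

Minimum total cost: 369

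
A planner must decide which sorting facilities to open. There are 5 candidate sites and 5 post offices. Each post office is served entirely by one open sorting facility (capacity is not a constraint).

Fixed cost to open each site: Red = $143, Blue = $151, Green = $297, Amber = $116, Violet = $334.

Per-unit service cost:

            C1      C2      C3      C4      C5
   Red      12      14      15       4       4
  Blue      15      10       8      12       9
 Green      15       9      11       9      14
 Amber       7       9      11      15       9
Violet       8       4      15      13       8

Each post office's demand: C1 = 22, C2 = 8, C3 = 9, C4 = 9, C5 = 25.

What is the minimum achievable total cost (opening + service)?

For any fixed open set, each post office goes to its cheapest open site; total = fixed + service.
{Red, Amber}: C1→Amber 7·22=154, C2→Amber 9·8=72, C3→Amber 11·9=99, C4→Red 4·9=36, C5→Red 4·25=100. Service 461; fixed 259; total 720.
{Red}: service 647 + fixed 143 = 790
{Amber}: service 685 + fixed 116 = 801
{Red, Blue, Green, Amber, Violet}: C1→Amber 7·22=154, C2→Violet 4·8=32, C3→Blue 8·9=72, C4→Red 4·9=36, C5→Red 4·25=100. Service 394; fixed 1041; total 1435.
No other subset beats 720.

Minimum total cost: 720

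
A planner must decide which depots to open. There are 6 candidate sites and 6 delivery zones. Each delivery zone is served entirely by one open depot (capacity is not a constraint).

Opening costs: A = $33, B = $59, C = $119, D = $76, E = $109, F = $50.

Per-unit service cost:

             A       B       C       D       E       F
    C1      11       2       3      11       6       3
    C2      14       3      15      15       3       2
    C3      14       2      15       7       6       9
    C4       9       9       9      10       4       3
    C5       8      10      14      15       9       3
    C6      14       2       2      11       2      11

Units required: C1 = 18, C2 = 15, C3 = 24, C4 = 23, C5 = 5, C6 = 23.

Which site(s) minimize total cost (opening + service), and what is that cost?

For any fixed open set, each delivery zone goes to its cheapest open site; total = fixed + service.
{B, F}: C1→B 2·18=36, C2→F 2·15=30, C3→B 2·24=48, C4→F 3·23=69, C5→F 3·5=15, C6→B 2·23=46. Service 244; fixed 109; total 353.
{A, B, F}: C1→B 2·18=36, C2→F 2·15=30, C3→B 2·24=48, C4→F 3·23=69, C5→F 3·5=15, C6→B 2·23=46. Service 244; fixed 142; total 386.
{B, D, F}: C1→B 2·18=36, C2→F 2·15=30, C3→B 2·24=48, C4→F 3·23=69, C5→F 3·5=15, C6→B 2·23=46. Service 244; fixed 185; total 429.
{A, B, C, D, E, F}: service 244 + fixed 446 = 690
No other subset beats 353.

Open B and F; minimum total cost 353.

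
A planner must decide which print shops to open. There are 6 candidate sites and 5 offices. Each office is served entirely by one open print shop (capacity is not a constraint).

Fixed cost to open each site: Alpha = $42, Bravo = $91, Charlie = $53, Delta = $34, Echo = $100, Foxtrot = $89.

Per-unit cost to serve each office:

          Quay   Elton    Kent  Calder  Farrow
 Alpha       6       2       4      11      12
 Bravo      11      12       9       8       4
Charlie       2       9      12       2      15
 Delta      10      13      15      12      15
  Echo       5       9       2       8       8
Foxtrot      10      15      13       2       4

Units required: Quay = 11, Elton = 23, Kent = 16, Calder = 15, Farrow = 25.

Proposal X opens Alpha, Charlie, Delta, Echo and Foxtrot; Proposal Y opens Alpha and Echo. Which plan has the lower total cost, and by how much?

Proposal X: {Alpha, Charlie, Delta, Echo, Foxtrot}: Quay→Charlie 2·11=22, Elton→Alpha 2·23=46, Kent→Echo 2·16=32, Calder→Charlie 2·15=30, Farrow→Foxtrot 4·25=100. Service 230; fixed 318; total 548.
Proposal Y: {Alpha, Echo}: Quay→Echo 5·11=55, Elton→Alpha 2·23=46, Kent→Echo 2·16=32, Calder→Echo 8·15=120, Farrow→Echo 8·25=200. Service 453; fixed 142; total 595.
Difference: |548 − 595| = 47.

Proposal X is cheaper by 47.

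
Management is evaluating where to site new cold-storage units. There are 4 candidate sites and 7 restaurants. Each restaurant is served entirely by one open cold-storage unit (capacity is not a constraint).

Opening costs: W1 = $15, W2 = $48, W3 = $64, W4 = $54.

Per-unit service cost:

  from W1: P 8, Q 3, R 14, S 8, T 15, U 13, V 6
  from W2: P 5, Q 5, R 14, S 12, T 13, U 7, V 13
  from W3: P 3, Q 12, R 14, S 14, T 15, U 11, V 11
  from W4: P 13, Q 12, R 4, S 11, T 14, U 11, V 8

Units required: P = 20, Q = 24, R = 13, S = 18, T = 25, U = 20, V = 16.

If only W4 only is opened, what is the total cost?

Each restaurant is assigned to its cheapest site among the open ones.
{W4}: P→W4 13·20=260, Q→W4 12·24=288, R→W4 4·13=52, S→W4 11·18=198, T→W4 14·25=350, U→W4 11·20=220, V→W4 8·16=128. Service 1496; fixed 54; total 1550.

Total cost: 1550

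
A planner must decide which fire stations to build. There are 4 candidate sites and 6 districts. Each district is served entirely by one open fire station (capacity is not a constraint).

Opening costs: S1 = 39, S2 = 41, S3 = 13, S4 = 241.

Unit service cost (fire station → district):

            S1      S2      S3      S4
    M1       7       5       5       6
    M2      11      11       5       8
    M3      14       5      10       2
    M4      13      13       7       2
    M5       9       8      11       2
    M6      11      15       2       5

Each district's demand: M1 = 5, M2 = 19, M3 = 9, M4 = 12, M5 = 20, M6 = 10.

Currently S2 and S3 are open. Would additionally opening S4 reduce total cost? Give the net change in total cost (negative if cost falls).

No — net change +34 (cost rises by 34).

Current service cost with {S2, S3}: 429.
Adding S4: each district re-picks its cheapest; new service cost 222, saving 207.
Extra fixed cost: 241. Net change = 241 − 207 = 34.
(Totals: 483 → 517.)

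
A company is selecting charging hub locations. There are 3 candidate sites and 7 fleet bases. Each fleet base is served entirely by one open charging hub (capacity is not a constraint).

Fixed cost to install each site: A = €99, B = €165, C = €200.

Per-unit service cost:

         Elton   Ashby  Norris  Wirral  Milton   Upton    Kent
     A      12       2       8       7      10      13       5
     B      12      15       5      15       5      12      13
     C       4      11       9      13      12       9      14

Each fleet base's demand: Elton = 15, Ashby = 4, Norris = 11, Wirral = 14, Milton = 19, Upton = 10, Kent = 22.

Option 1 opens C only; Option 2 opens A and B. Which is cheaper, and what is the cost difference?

Option 2 is cheaper by 281.

Option 1: {C}: Elton→C 4·15=60, Ashby→C 11·4=44, Norris→C 9·11=99, Wirral→C 13·14=182, Milton→C 12·19=228, Upton→C 9·10=90, Kent→C 14·22=308. Service 1011; fixed 200; total 1211.
Option 2: {A, B}: Elton→A 12·15=180, Ashby→A 2·4=8, Norris→B 5·11=55, Wirral→A 7·14=98, Milton→B 5·19=95, Upton→B 12·10=120, Kent→A 5·22=110. Service 666; fixed 264; total 930.
Difference: |1211 − 930| = 281.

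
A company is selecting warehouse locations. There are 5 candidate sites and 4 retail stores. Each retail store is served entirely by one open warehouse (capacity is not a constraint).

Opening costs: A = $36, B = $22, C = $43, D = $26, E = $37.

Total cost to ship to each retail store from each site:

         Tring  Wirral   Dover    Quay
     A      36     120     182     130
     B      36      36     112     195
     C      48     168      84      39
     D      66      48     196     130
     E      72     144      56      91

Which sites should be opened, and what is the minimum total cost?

Open B and C; minimum total cost 260.

For any fixed open set, each retail store goes to its cheapest open site; total = fixed + service.
{B, C}: Tring→B 36, Wirral→B 36, Dover→C 84, Quay→C 39. Service 195; fixed 65; total 260.
{B, C, E}: Tring→B 36, Wirral→B 36, Dover→E 56, Quay→C 39. Service 167; fixed 102; total 269.
{B, E}: service 219 + fixed 59 = 278
{A, B, C, D, E}: Tring→A 36, Wirral→B 36, Dover→E 56, Quay→C 39. Service 167; fixed 164; total 331.
No other subset beats 260.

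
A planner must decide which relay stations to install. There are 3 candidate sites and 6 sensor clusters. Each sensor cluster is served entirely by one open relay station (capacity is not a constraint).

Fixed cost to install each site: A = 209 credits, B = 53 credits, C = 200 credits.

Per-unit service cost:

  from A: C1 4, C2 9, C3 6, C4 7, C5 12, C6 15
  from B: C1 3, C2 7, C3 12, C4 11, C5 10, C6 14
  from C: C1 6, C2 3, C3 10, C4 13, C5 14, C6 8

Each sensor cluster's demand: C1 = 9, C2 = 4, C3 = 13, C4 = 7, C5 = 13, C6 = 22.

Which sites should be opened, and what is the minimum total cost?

For any fixed open set, each sensor cluster goes to its cheapest open site; total = fixed + service.
{B}: C1→B 3·9=27, C2→B 7·4=28, C3→B 12·13=156, C4→B 11·7=77, C5→B 10·13=130, C6→B 14·22=308. Service 726; fixed 53; total 779.
{B, C}: C1→B 3·9=27, C2→C 3·4=12, C3→C 10·13=130, C4→B 11·7=77, C5→B 10·13=130, C6→C 8·22=176. Service 552; fixed 253; total 805.
{C}: service 645 + fixed 200 = 845
{A, B, C}: service 472 + fixed 462 = 934
(All 7 nonempty subsets were checked; B only is lowest.)

Open B only; minimum total cost 779.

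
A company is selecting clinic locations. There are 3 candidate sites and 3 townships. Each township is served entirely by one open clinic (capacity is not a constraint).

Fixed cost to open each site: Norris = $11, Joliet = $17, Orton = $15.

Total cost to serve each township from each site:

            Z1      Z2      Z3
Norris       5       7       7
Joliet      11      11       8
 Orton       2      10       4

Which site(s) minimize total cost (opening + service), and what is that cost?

Open Norris only; minimum total cost 30.

For any fixed open set, each township goes to its cheapest open site; total = fixed + service.
{Norris}: Z1→Norris 5, Z2→Norris 7, Z3→Norris 7. Service 19; fixed 11; total 30.
{Orton}: Z1→Orton 2, Z2→Orton 10, Z3→Orton 4. Service 16; fixed 15; total 31.
{Norris, Orton}: service 13 + fixed 26 = 39
{Norris, Joliet, Orton}: Z1→Orton 2, Z2→Norris 7, Z3→Orton 4. Service 13; fixed 43; total 56.
(All 7 nonempty subsets were checked; Norris only is lowest.)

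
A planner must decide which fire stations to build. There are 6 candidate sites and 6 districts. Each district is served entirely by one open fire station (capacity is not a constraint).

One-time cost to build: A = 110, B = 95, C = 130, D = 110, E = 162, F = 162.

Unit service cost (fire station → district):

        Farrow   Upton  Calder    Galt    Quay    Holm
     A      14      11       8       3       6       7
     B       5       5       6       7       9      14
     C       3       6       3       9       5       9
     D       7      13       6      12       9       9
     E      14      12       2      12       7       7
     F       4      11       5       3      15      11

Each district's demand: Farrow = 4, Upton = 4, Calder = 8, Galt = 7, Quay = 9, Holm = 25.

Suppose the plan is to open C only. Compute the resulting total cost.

Total cost: 523

Each district is assigned to its cheapest site among the open ones.
{C}: Farrow→C 3·4=12, Upton→C 6·4=24, Calder→C 3·8=24, Galt→C 9·7=63, Quay→C 5·9=45, Holm→C 9·25=225. Service 393; fixed 130; total 523.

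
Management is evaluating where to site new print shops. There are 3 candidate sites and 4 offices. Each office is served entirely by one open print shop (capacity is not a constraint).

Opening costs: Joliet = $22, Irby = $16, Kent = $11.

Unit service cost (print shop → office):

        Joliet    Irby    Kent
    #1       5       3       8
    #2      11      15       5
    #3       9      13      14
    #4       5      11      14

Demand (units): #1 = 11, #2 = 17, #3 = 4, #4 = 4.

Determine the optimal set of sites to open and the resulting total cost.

For any fixed open set, each office goes to its cheapest open site; total = fixed + service.
{Joliet, Irby, Kent}: #1→Irby 3·11=33, #2→Kent 5·17=85, #3→Joliet 9·4=36, #4→Joliet 5·4=20. Service 174; fixed 49; total 223.
{Joliet, Kent}: #1→Joliet 5·11=55, #2→Kent 5·17=85, #3→Joliet 9·4=36, #4→Joliet 5·4=20. Service 196; fixed 33; total 229.
{Irby, Kent}: #1→Irby 3·11=33, #2→Kent 5·17=85, #3→Irby 13·4=52, #4→Irby 11·4=44. Service 214; fixed 27; total 241.
{Kent}: service 285 + fixed 11 = 296
(All 7 nonempty subsets were checked; Joliet, Irby and Kent is lowest.)

Open Joliet, Irby and Kent; minimum total cost 223.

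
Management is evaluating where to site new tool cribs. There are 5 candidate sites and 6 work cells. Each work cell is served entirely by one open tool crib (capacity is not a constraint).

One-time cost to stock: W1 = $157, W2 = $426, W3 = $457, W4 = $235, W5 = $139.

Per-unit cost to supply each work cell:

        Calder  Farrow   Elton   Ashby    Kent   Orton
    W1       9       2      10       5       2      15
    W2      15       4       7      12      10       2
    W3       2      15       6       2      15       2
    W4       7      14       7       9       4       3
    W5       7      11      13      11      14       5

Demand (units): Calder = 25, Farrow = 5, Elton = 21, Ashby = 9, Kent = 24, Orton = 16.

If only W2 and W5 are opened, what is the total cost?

Each work cell is assigned to its cheapest site among the open ones.
{W2, W5}: Calder→W5 7·25=175, Farrow→W2 4·5=20, Elton→W2 7·21=147, Ashby→W5 11·9=99, Kent→W2 10·24=240, Orton→W2 2·16=32. Service 713; fixed 565; total 1278.

Total cost: 1278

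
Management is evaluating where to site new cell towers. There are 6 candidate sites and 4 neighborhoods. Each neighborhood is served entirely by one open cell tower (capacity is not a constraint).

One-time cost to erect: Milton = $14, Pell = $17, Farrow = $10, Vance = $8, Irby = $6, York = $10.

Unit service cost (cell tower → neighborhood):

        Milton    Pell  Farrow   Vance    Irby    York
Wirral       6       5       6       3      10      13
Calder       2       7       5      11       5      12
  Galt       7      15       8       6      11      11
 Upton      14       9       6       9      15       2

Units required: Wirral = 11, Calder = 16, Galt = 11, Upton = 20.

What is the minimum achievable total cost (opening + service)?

For any fixed open set, each neighborhood goes to its cheapest open site; total = fixed + service.
{Milton, Vance, York}: Wirral→Vance 3·11=33, Calder→Milton 2·16=32, Galt→Vance 6·11=66, Upton→York 2·20=40. Service 171; fixed 32; total 203.
{Milton, Vance, Irby, York}: Wirral→Vance 3·11=33, Calder→Milton 2·16=32, Galt→Vance 6·11=66, Upton→York 2·20=40. Service 171; fixed 38; total 209.
{Milton, Farrow, Vance, York}: service 171 + fixed 42 = 213
{Milton, Pell, Farrow, Vance, Irby, York}: Wirral→Vance 3·11=33, Calder→Milton 2·16=32, Galt→Vance 6·11=66, Upton→York 2·20=40. Service 171; fixed 65; total 236.
No other subset beats 203.

Minimum total cost: 203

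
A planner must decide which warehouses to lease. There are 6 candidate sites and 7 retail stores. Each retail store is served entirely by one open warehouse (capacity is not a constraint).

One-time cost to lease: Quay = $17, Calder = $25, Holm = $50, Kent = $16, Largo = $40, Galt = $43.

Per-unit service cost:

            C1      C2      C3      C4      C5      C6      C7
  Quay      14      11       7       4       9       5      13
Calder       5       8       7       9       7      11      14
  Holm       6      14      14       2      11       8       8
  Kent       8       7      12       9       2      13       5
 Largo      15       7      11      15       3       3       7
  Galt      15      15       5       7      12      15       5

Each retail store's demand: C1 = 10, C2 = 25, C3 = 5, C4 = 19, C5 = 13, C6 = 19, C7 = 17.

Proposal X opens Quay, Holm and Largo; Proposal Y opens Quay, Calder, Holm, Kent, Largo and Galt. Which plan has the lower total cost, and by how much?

Proposal X: {Quay, Holm, Largo}: C1→Holm 6·10=60, C2→Largo 7·25=175, C3→Quay 7·5=35, C4→Holm 2·19=38, C5→Largo 3·13=39, C6→Largo 3·19=57, C7→Largo 7·17=119. Service 523; fixed 107; total 630.
Proposal Y: {Quay, Calder, Holm, Kent, Largo, Galt}: C1→Calder 5·10=50, C2→Kent 7·25=175, C3→Galt 5·5=25, C4→Holm 2·19=38, C5→Kent 2·13=26, C6→Largo 3·19=57, C7→Kent 5·17=85. Service 456; fixed 191; total 647.
Difference: |630 − 647| = 17.

Proposal X is cheaper by 17.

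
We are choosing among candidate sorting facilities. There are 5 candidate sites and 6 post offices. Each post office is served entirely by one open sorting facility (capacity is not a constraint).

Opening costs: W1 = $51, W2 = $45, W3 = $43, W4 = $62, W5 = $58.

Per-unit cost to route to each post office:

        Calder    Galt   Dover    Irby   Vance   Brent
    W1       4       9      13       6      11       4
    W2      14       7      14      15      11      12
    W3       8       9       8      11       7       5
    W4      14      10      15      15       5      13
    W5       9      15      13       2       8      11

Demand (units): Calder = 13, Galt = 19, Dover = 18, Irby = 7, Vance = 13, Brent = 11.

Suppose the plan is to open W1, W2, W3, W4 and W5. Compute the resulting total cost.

Total cost: 711

Each post office is assigned to its cheapest site among the open ones.
{W1, W2, W3, W4, W5}: Calder→W1 4·13=52, Galt→W2 7·19=133, Dover→W3 8·18=144, Irby→W5 2·7=14, Vance→W4 5·13=65, Brent→W1 4·11=44. Service 452; fixed 259; total 711.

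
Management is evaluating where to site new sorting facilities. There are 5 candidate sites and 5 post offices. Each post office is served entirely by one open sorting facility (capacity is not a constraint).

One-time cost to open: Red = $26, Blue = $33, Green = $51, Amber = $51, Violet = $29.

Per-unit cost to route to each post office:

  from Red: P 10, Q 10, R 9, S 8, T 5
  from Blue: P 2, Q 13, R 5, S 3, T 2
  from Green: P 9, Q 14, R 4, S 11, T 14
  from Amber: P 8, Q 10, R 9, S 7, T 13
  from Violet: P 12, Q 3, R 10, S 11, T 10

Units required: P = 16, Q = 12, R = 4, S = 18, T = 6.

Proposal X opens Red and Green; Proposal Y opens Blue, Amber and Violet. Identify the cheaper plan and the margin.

Proposal Y is cheaper by 264.

Proposal X: {Red, Green}: P→Green 9·16=144, Q→Red 10·12=120, R→Green 4·4=16, S→Red 8·18=144, T→Red 5·6=30. Service 454; fixed 77; total 531.
Proposal Y: {Blue, Amber, Violet}: P→Blue 2·16=32, Q→Violet 3·12=36, R→Blue 5·4=20, S→Blue 3·18=54, T→Blue 2·6=12. Service 154; fixed 113; total 267.
Difference: |531 − 267| = 264.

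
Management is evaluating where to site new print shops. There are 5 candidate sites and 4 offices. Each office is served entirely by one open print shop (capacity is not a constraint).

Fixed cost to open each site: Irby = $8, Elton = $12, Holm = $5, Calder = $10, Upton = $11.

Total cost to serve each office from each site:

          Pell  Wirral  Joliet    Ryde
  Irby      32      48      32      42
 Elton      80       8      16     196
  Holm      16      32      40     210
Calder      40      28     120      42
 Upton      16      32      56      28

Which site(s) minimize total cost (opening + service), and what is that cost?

Open Elton and Upton; minimum total cost 91.

For any fixed open set, each office goes to its cheapest open site; total = fixed + service.
{Elton, Upton}: Pell→Upton 16, Wirral→Elton 8, Joliet→Elton 16, Ryde→Upton 28. Service 68; fixed 23; total 91.
{Elton, Holm, Upton}: service 68 + fixed 28 = 96
{Irby, Elton, Upton}: service 68 + fixed 31 = 99
{Irby, Elton, Holm, Calder, Upton}: service 68 + fixed 46 = 114
No other subset beats 91.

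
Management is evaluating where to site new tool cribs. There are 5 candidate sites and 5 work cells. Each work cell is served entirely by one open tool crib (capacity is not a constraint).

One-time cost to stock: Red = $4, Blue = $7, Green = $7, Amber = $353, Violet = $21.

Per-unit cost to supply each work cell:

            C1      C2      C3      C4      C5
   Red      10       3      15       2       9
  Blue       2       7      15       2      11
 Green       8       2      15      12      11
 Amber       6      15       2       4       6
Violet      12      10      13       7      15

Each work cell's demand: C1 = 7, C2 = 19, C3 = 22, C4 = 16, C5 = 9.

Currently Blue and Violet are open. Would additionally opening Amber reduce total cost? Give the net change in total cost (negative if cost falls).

Current service cost with {Blue, Violet}: 564.
Adding Amber: each work cell re-picks its cheapest; new service cost 277, saving 287.
Extra fixed cost: 353. Net change = 353 − 287 = 66.
(Totals: 592 → 658.)

No — net change +66 (cost rises by 66).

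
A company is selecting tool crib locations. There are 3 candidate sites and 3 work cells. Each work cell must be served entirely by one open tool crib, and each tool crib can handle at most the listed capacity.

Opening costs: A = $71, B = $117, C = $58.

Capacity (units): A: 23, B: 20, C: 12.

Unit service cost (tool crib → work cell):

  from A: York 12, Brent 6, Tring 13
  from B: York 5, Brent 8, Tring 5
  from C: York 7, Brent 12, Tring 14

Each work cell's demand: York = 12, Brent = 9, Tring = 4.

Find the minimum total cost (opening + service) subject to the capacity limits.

Minimum total cost: 319

Open {A, C}: York→C 7·12=84, Brent→A 6·9=54, Tring→A 13·4=52.
Loads: A carries 13/23, C carries 12/12. Service 190; fixed 129; total 319.
Next best feasible plan costs 322.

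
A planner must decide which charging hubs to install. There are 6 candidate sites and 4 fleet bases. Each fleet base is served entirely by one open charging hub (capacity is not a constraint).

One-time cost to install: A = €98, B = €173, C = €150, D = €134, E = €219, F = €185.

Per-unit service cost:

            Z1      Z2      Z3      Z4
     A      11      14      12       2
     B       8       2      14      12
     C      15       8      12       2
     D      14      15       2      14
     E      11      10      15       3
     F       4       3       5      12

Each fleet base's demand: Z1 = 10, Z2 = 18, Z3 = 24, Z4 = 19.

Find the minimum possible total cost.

For any fixed open set, each fleet base goes to its cheapest open site; total = fixed + service.
{A, F}: Z1→F 4·10=40, Z2→F 3·18=54, Z3→F 5·24=120, Z4→A 2·19=38. Service 252; fixed 283; total 535.
{C, F}: Z1→F 4·10=40, Z2→F 3·18=54, Z3→F 5·24=120, Z4→C 2·19=38. Service 252; fixed 335; total 587.
{A, D, F}: Z1→F 4·10=40, Z2→F 3·18=54, Z3→D 2·24=48, Z4→A 2·19=38. Service 180; fixed 417; total 597.
{A, B, C, D, E, F}: service 162 + fixed 959 = 1121
No other subset beats 535.

Minimum total cost: 535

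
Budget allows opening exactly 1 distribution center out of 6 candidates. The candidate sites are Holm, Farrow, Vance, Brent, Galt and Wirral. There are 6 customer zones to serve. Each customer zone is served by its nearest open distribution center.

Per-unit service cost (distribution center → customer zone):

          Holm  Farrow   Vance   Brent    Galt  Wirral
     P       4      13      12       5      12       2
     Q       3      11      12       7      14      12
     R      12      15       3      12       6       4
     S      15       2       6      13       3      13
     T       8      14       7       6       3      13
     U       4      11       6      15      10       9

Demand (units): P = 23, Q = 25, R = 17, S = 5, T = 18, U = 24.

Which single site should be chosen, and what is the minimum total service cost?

Choose Holm only; total service cost 686.

With exactly 1 open, each customer zone uses its cheapest among the chosen.
{Holm}: P→Holm 4·23=92, Q→Holm 3·25=75, R→Holm 12·17=204, S→Holm 15·5=75, T→Holm 8·18=144, U→Holm 4·24=96. Service cost 686.
{Vance}: service cost 927
{Wirral}: service cost 929
Among all 6 size-1 choices, {Holm} is lowest.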